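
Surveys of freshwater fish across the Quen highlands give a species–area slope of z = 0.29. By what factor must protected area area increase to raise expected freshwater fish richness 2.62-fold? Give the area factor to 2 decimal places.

27.70

(A₂/A₁)^0.29 = 2.62, so A₂/A₁ = 2.62^(1/0.29) = 2.62^3.448
ln(A₂/A₁) = ln 2.62 / 0.29 = 0.9632 / 0.29 = 3.3213
A₂/A₁ = e^3.3213 ≈ 27.7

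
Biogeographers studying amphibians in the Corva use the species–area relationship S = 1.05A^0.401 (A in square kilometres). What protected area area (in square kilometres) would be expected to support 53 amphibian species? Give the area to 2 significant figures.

53 = 1.05 × A^0.401  ⇒  A^0.401 = 53/1.05 = 50.48
ln A = ln(50.48) / 0.401 = 3.9215 / 0.401 = 9.7793
A = e^9.7793 ≈ 17664 square kilometres

18000 square kilometres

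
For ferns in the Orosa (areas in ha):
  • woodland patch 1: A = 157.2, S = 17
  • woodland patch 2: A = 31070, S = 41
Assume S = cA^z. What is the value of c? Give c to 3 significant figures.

z = ln(S₂/S₁) / ln(A₂/A₁) = ln(41/17) / ln(31070/157.2) = 0.8804 / 5.2865 = 0.1665
c = S₁ / A₁^z = 17 / 157.2^0.1665 = 17 / 2.322 = 7.323

7.32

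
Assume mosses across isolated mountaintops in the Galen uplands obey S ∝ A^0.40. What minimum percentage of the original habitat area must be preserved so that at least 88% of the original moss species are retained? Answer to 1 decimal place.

72.6%

Need (A_new/A_old)^0.4 = 0.88, so A_new/A_old = 0.88^(1/0.4) = 0.88^2.5
ln(A_new/A_old) = ln 0.88 / 0.4 = -0.1278 / 0.4 = -0.3196
A_new/A_old = e^-0.3196 ≈ 0.7265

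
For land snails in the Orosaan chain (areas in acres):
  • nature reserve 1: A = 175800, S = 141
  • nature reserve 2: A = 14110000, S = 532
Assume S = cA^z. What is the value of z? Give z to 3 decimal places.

0.303

Taking logs: ln S = ln c + z ln A, so z = (ln S₂ − ln S₁)/(ln A₂ − ln A₁).
z = ln(532/141) / ln(14110000/175800) = ln(3.773) / ln(80.26) = 1.3279 / 4.3853 = 0.3028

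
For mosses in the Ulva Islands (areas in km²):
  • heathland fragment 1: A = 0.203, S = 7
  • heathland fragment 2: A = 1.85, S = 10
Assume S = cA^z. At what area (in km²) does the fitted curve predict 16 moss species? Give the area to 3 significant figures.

z = ln(10/7) / ln(1.85/0.203) = 0.3567 / 2.2097 = 0.1614
c = 7 / 0.203^0.1614 = 7 / 0.7731 = 9.055
A = (16/9.055)^(1/0.1614) ⇒ ln A = ln(1.767)/0.1614 = 3.5270
A = e^3.5270 ≈ 34.02 km²

34.0 km²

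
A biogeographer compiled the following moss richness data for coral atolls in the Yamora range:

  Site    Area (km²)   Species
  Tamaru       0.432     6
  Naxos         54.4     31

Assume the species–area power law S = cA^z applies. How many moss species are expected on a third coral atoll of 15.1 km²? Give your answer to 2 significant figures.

20

z = ln(31/6) / ln(54.4/0.432) = 1.6422 / 4.8357 = 0.3396
c = 6 / 0.432^0.3396 = 6 / 0.752 = 7.979
S₃ = 7.979 × 15.1^0.3396 = 7.979 × 2.514 ≈ 20.06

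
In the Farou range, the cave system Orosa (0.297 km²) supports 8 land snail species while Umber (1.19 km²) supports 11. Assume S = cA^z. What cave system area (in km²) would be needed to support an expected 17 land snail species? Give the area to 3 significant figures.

7.93 km²

z = ln(11/8) / ln(1.19/0.297) = 0.3185 / 1.3880 = 0.2294
c = 8 / 0.297^0.2294 = 8 / 0.7569 = 10.57
A = (17/10.57)^(1/0.2294) ⇒ ln A = ln(1.608)/0.2294 = 2.0713
A = e^2.0713 ≈ 7.935 km²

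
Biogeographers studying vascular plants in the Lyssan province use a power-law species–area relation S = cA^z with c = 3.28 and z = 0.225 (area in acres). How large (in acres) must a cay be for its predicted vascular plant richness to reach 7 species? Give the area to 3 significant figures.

7 = 3.28 × A^0.225  ⇒  A^0.225 = 7/3.28 = 2.134
ln A = ln(2.134) / 0.225 = 0.7581 / 0.225 = 3.3692
A = e^3.3692 ≈ 29.05 acres

29.1 acres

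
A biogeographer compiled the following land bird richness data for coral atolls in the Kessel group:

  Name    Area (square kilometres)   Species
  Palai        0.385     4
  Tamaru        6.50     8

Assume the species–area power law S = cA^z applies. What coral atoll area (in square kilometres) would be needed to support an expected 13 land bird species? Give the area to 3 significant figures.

47.1 square kilometres

z = ln(8/4) / ln(6.5/0.385) = 0.6931 / 2.8263 = 0.2452
c = 4 / 0.385^0.2452 = 4 / 0.7913 = 5.055
A = (13/5.055)^(1/0.2452) ⇒ ln A = ln(2.572)/0.2452 = 3.8515
A = e^3.8515 ≈ 47.06 square kilometres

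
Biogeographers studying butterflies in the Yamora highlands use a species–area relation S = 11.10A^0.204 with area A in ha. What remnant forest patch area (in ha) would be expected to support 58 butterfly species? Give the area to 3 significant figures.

3310 ha

58 = 11.1 × A^0.204  ⇒  A^0.204 = 58/11.1 = 5.225
ln A = ln(5.225) / 0.204 = 1.6535 / 0.204 = 8.1054
A = e^8.1054 ≈ 3312 ha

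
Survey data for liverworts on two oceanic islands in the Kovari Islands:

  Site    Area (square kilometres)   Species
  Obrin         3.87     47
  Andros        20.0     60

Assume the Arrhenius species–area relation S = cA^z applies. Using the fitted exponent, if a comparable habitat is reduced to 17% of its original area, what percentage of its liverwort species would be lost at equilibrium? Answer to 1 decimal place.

23.2%

z = ln(60/47) / ln(20/3.87) = 0.2442 / 1.6425 = 0.1487
S_new/S_old = (A_new/A_old)^z = 0.17^0.1487 = exp(0.1487 × -1.7720) = 0.7684
Fraction lost = 1 − 0.7684 = 0.2316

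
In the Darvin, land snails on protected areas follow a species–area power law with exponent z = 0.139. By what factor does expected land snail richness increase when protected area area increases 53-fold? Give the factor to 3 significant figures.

S₂/S₁ = (A₂/A₁)^z = 53^0.139
ln(S₂/S₁) = 0.139 × ln 53 = 0.139 × 3.9703 = 0.5519
S₂/S₁ = e^0.5519 ≈ 1.736

1.74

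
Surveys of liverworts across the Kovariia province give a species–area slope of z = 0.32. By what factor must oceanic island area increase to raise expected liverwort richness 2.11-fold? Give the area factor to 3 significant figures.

10.3

(A₂/A₁)^0.32 = 2.11, so A₂/A₁ = 2.11^(1/0.32) = 2.11^3.125
ln(A₂/A₁) = ln 2.11 / 0.32 = 0.7467 / 0.32 = 2.3334
A₂/A₁ = e^2.3334 ≈ 10.31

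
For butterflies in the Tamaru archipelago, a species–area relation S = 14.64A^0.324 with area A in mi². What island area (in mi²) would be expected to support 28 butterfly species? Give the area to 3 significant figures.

7.40 mi²

28 = 14.64 × A^0.324  ⇒  A^0.324 = 28/14.64 = 1.913
ln A = ln(1.913) / 0.324 = 0.6484 / 0.324 = 2.0014
A = e^2.0014 ≈ 7.399 mi²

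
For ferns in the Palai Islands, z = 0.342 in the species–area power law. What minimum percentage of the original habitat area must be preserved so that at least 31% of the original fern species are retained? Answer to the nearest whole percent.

3%

Need (A_new/A_old)^0.342 = 0.31, so A_new/A_old = 0.31^(1/0.342) = 0.31^2.924
ln(A_new/A_old) = ln 0.31 / 0.342 = -1.1712 / 0.342 = -3.4245
A_new/A_old = e^-3.4245 ≈ 0.03257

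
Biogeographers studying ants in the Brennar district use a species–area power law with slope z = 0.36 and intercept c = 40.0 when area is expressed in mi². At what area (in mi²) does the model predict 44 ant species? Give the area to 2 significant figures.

44 = 40 × A^0.36  ⇒  A^0.36 = 44/40 = 1.1
ln A = ln(1.1) / 0.36 = 0.0953 / 0.36 = 0.2648
A = e^0.2648 ≈ 1.303 mi²

1.3 mi²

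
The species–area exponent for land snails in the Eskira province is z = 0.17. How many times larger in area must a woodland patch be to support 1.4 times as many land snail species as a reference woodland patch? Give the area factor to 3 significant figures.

(A₂/A₁)^0.17 = 1.4, so A₂/A₁ = 1.4^(1/0.17) = 1.4^5.882
ln(A₂/A₁) = ln 1.4 / 0.17 = 0.3365 / 0.17 = 1.9792
A₂/A₁ = e^1.9792 ≈ 7.237

7.24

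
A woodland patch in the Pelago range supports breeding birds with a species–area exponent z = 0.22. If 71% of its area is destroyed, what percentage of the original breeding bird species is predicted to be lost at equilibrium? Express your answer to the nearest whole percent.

24%

S_new/S_old = (A_new/A_old)^z = 0.29^0.22
= exp(0.22 × ln 0.29) = exp(0.22 × -1.2379) = exp(-0.2723) ≈ 0.7616
Fraction lost = 1 − 0.7616 = 0.2384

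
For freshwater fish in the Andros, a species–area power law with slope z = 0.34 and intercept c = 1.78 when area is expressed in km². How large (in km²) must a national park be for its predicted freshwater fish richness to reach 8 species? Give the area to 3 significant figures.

8 = 1.78 × A^0.34  ⇒  A^0.34 = 8/1.78 = 4.494
ln A = ln(4.494) / 0.34 = 1.5028 / 0.34 = 4.4201
A = e^4.4201 ≈ 83.1 km²

83.1 km²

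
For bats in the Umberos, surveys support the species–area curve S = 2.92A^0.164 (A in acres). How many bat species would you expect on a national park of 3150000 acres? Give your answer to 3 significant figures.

S = 2.92 × 3150000^0.164
ln S = ln 2.92 + 0.164 × ln 3150000 = 1.0716 + 0.164 × 14.9629 = 3.5255
S = e^3.5255 ≈ 33.97

34.0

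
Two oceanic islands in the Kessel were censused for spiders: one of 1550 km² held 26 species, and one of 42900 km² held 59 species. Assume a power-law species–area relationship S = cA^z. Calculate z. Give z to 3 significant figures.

0.247

Taking logs: ln S = ln c + z ln A, so z = (ln S₂ − ln S₁)/(ln A₂ − ln A₁).
z = ln(59/26) / ln(42900/1550) = ln(2.269) / ln(27.68) = 0.8194 / 3.3206 = 0.2468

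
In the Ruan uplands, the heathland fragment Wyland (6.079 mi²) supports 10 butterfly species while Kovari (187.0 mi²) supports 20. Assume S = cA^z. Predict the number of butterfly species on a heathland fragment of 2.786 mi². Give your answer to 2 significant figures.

8.5

z = ln(20/10) / ln(187/6.079) = 0.6931 / 3.4263 = 0.2023
c = 10 / 6.079^0.2023 = 10 / 1.441 = 6.941
S₃ = 6.941 × 2.786^0.2023 = 6.941 × 1.23 ≈ 8.54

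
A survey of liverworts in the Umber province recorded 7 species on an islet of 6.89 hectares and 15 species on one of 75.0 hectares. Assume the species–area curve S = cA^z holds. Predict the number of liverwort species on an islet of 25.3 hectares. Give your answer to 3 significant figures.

10.6

z = ln(15/7) / ln(75/6.89) = 0.7621 / 2.3874 = 0.3192
c = 7 / 6.89^0.3192 = 7 / 1.852 = 3.78
S₃ = 3.78 × 25.3^0.3192 = 3.78 × 2.805 ≈ 10.6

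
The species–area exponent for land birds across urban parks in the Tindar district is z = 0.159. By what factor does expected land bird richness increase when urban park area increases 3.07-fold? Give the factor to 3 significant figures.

1.20

S₂/S₁ = (A₂/A₁)^z = 3.07^0.159
ln(S₂/S₁) = 0.159 × ln 3.07 = 0.159 × 1.1217 = 0.1783
S₂/S₁ = e^0.1783 ≈ 1.195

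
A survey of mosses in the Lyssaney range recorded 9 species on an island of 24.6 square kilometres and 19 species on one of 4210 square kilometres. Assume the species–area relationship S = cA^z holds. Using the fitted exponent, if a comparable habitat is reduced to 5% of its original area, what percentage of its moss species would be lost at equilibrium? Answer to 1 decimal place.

35.3%

z = ln(19/9) / ln(4210/24.6) = 0.7472 / 5.1425 = 0.1453
S_new/S_old = (A_new/A_old)^z = 0.05^0.1453 = exp(0.1453 × -2.9957) = 0.6471
Fraction lost = 1 − 0.6471 = 0.3529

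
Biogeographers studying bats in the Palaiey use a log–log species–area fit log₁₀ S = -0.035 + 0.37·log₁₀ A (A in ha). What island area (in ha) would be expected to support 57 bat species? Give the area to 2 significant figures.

69000 ha

57 = 0.9226 × A^0.37  ⇒  A^0.37 = 57/0.9226 = 61.78
ln A = ln(61.78) / 0.37 = 4.1236 / 0.37 = 11.1450
A = e^11.1450 ≈ 69215 ha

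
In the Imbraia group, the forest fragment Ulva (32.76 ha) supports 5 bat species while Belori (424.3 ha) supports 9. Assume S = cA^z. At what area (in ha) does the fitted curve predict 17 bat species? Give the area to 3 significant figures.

6780 ha

z = ln(9/5) / ln(424.3/32.76) = 0.5878 / 2.5612 = 0.2295
c = 5 / 32.76^0.2295 = 5 / 2.227 = 2.245
A = (17/2.245)^(1/0.2295) ⇒ ln A = ln(7.573)/0.2295 = 8.8217
A = e^8.8217 ≈ 6780 ha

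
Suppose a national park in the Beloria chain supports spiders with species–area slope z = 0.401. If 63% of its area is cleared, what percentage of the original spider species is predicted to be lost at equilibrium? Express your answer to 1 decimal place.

32.9%

S_new/S_old = (A_new/A_old)^z = 0.37^0.401
= exp(0.401 × ln 0.37) = exp(0.401 × -0.9943) = exp(-0.3987) ≈ 0.6712
Fraction lost = 1 − 0.6712 = 0.3288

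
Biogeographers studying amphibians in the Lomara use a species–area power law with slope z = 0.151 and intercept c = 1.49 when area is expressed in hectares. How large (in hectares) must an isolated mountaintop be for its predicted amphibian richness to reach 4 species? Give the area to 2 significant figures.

690 hectares

4 = 1.49 × A^0.151  ⇒  A^0.151 = 4/1.49 = 2.685
ln A = ln(2.685) / 0.151 = 0.9875 / 0.151 = 6.5399
A = e^6.5399 ≈ 692.2 hectares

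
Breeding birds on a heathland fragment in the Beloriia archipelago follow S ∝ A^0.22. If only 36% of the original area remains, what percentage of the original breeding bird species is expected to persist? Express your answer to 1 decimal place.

S_new/S_old = (A_new/A_old)^z = 0.36^0.22
= exp(0.22 × ln 0.36) = exp(0.22 × -1.0217) = exp(-0.2248) ≈ 0.7987

79.9%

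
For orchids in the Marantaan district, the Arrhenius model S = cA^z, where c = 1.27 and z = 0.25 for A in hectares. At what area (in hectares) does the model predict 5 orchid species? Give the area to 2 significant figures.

5 = 1.27 × A^0.25  ⇒  A^0.25 = 5/1.27 = 3.937
ln A = ln(3.937) / 0.25 = 1.3704 / 0.25 = 5.4817
A = e^5.4817 ≈ 240.3 hectares

240 hectares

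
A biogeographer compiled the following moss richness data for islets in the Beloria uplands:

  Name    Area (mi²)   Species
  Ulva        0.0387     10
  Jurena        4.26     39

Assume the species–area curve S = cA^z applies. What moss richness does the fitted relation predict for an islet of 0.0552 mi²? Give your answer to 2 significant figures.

11

z = ln(39/10) / ln(4.26/0.0387) = 1.3610 / 4.7012 = 0.2895
c = 10 / 0.0387^0.2895 = 10 / 0.3901 = 25.64
S₃ = 25.64 × 0.0552^0.2895 = 25.64 × 0.4323 ≈ 11.08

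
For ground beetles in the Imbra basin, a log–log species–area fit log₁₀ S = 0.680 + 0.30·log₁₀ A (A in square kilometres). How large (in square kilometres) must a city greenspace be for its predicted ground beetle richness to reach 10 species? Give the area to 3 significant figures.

11.7 square kilometres

10 = 4.786 × A^0.3  ⇒  A^0.3 = 10/4.786 = 2.089
ln A = ln(2.089) / 0.3 = 0.7368 / 0.3 = 2.4561
A = e^2.4561 ≈ 11.66 square kilometres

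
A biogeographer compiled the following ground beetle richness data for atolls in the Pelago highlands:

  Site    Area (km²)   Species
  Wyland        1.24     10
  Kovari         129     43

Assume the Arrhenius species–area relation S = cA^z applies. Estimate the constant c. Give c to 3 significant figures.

z = ln(S₂/S₁) / ln(A₂/A₁) = ln(43/10) / ln(129/1.24) = 1.4586 / 4.6447 = 0.3140
c = S₁ / A₁^z = 10 / 1.24^0.3140 = 10 / 1.07 = 9.347

9.35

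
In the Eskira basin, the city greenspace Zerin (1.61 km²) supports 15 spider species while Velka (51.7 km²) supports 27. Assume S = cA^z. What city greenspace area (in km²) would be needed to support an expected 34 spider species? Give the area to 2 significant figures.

z = ln(27/15) / ln(51.7/1.61) = 0.5878 / 3.4692 = 0.1694
c = 15 / 1.61^0.1694 = 15 / 1.084 = 13.84
A = (34/13.84)^(1/0.1694) ⇒ ln A = ln(2.457)/0.1694 = 5.3061
A = e^5.3061 ≈ 201.6 km²

200 km²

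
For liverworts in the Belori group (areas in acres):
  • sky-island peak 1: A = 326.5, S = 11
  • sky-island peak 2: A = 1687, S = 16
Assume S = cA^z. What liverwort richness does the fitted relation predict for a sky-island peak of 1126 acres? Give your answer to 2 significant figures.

z = ln(16/11) / ln(1687/326.5) = 0.3747 / 1.6423 = 0.2282
c = 11 / 326.5^0.2282 = 11 / 3.746 = 2.937
S₃ = 2.937 × 1126^0.2282 = 2.937 × 4.968 ≈ 14.59

15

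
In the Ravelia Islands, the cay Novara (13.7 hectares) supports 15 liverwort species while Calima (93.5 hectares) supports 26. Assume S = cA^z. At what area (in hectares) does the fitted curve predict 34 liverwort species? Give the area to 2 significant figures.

240 hectares

z = ln(26/15) / ln(93.5/13.7) = 0.5500 / 1.9206 = 0.2864
c = 15 / 13.7^0.2864 = 15 / 2.116 = 7.088
A = (34/7.088)^(1/0.2864) ⇒ ln A = ln(4.797)/0.2864 = 5.4746
A = e^5.4746 ≈ 238.6 hectares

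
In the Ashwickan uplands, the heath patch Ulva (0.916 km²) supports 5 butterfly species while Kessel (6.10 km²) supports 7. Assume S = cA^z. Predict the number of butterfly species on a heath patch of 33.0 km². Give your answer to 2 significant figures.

9.4

z = ln(7/5) / ln(6.1/0.916) = 0.3365 / 1.8960 = 0.1775
c = 5 / 0.916^0.1775 = 5 / 0.9846 = 5.078
S₃ = 5.078 × 33^0.1775 = 5.078 × 1.86 ≈ 9.445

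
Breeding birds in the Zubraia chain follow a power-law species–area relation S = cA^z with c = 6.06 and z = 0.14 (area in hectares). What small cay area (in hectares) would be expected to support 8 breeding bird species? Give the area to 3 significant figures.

7.27 hectares

8 = 6.06 × A^0.14  ⇒  A^0.14 = 8/6.06 = 1.32
ln A = ln(1.32) / 0.14 = 0.2777 / 0.14 = 1.9838
A = e^1.9838 ≈ 7.27 hectares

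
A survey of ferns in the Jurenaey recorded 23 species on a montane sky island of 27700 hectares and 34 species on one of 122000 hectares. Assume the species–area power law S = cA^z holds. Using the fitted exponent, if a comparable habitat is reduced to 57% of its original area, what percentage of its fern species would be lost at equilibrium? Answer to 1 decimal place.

z = ln(34/23) / ln(122000/27700) = 0.3909 / 1.4826 = 0.2636
S_new/S_old = (A_new/A_old)^z = 0.57^0.2636 = exp(0.2636 × -0.5621) = 0.8623
Fraction lost = 1 − 0.8623 = 0.1377

13.8%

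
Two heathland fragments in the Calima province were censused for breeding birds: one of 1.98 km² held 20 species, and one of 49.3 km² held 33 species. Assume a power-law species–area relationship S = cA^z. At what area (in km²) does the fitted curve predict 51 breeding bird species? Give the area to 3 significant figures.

806 km²

z = ln(33/20) / ln(49.3/1.98) = 0.5008 / 3.2148 = 0.1558
c = 20 / 1.98^0.1558 = 20 / 1.112 = 17.98
A = (51/17.98)^(1/0.1558) ⇒ ln A = ln(2.836)/0.1558 = 6.6925
A = e^6.6925 ≈ 806.4 km²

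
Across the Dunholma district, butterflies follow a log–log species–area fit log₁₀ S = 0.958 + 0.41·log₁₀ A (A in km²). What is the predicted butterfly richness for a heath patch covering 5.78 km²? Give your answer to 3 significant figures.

S = 9.078 × 5.78^0.41
ln S = ln 9.078 + 0.41 × ln 5.78 = 2.2059 + 0.41 × 1.7544 = 2.9252
S = e^2.9252 ≈ 18.64

18.6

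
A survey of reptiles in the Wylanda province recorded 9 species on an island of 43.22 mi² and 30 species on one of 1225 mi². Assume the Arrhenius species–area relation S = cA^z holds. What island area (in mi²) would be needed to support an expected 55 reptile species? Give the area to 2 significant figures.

6600 mi²

z = ln(30/9) / ln(1225/43.22) = 1.2040 / 3.3444 = 0.3600
c = 9 / 43.22^0.3600 = 9 / 3.88 = 2.32
A = (55/2.32)^(1/0.3600) ⇒ ln A = ln(23.71)/0.3600 = 8.7944
A = e^8.7944 ≈ 6597 mi²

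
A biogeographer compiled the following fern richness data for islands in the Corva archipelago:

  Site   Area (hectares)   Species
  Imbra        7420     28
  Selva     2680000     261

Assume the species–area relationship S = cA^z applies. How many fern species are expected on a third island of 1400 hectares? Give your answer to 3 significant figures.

14.9

z = ln(261/28) / ln(2680000/7420) = 2.2323 / 5.8894 = 0.3790
c = 28 / 7420^0.3790 = 28 / 29.31 = 0.9553
S₃ = 0.9553 × 1400^0.3790 = 0.9553 × 15.58 ≈ 14.88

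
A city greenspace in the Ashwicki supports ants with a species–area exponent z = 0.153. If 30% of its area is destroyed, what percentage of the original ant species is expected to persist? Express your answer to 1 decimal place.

94.7%

S_new/S_old = (A_new/A_old)^z = 0.7^0.153
= exp(0.153 × ln 0.7) = exp(0.153 × -0.3567) = exp(-0.0546) ≈ 0.9469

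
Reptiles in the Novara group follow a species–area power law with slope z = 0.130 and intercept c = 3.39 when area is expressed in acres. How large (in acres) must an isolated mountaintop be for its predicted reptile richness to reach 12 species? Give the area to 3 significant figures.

16700 acres

12 = 3.39 × A^0.13  ⇒  A^0.13 = 12/3.39 = 3.54
ln A = ln(3.54) / 0.13 = 1.2641 / 0.13 = 9.7237
A = e^9.7237 ≈ 16708 acres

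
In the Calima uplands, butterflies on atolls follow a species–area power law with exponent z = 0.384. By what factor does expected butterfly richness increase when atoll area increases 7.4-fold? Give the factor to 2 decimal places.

S₂/S₁ = (A₂/A₁)^z = 7.4^0.384
ln(S₂/S₁) = 0.384 × ln 7.4 = 0.384 × 2.0015 = 0.7686
S₂/S₁ = e^0.7686 ≈ 2.157

2.16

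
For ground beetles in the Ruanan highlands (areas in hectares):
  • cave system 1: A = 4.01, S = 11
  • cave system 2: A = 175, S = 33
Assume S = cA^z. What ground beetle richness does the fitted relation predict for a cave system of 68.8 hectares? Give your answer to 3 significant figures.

z = ln(33/11) / ln(175/4.01) = 1.0986 / 3.7760 = 0.2909
c = 11 / 4.01^0.2909 = 11 / 1.498 = 7.344
S₃ = 7.344 × 68.8^0.2909 = 7.344 × 3.425 ≈ 25.15

25.2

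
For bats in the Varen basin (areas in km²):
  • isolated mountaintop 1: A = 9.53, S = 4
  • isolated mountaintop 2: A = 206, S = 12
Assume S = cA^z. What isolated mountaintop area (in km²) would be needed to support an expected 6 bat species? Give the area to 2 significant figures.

30 km²

z = ln(12/4) / ln(206/9.53) = 1.0986 / 3.0734 = 0.3575
c = 4 / 9.53^0.3575 = 4 / 2.239 = 1.787
A = (6/1.787)^(1/0.3575) ⇒ ln A = ln(3.358)/0.3575 = 3.3888
A = e^3.3888 ≈ 29.63 km²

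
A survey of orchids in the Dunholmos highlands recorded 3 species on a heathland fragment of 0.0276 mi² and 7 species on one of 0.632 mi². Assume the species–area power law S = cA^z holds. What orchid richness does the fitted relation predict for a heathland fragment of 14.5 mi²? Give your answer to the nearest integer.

z = ln(7/3) / ln(0.632/0.0276) = 0.8473 / 3.1311 = 0.2706
c = 3 / 0.0276^0.2706 = 3 / 0.3785 = 7.925
S₃ = 7.925 × 14.5^0.2706 = 7.925 × 2.062 ≈ 16.34

16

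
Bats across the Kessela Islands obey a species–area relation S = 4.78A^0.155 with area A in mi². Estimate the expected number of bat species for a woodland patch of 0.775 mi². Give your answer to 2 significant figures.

4.6

S = 4.78 × 0.775^0.155
ln S = ln 4.78 + 0.155 × ln 0.775 = 1.5644 + 0.155 × -0.2549 = 1.5249
S = e^1.5249 ≈ 4.595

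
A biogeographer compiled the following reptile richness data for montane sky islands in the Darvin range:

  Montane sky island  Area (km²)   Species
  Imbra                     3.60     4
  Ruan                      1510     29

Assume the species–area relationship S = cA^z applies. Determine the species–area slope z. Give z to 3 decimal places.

Taking logs: ln S = ln c + z ln A, so z = (ln S₂ − ln S₁)/(ln A₂ − ln A₁).
z = ln(29/4) / ln(1510/3.6) = ln(7.25) / ln(419.4) = 1.9810 / 6.0389 = 0.3280

0.328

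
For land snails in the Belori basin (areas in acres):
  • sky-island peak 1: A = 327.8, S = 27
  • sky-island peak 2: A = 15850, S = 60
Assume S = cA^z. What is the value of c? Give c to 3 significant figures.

8.19

z = ln(S₂/S₁) / ln(A₂/A₁) = ln(60/27) / ln(15850/327.8) = 0.7985 / 3.8785 = 0.2059
c = S₁ / A₁^z = 27 / 327.8^0.2059 = 27 / 3.295 = 8.193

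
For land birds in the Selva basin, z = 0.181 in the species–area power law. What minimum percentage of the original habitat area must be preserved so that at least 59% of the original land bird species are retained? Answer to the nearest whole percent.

5%

Need (A_new/A_old)^0.181 = 0.59, so A_new/A_old = 0.59^(1/0.181) = 0.59^5.525
ln(A_new/A_old) = ln 0.59 / 0.181 = -0.5276 / 0.181 = -2.9151
A_new/A_old = e^-2.9151 ≈ 0.0542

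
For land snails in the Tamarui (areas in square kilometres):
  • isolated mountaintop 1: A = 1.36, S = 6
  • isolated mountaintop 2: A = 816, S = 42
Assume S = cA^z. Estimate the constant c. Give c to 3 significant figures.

z = ln(S₂/S₁) / ln(A₂/A₁) = ln(42/6) / ln(816/1.36) = 1.9459 / 6.3969 = 0.3042
c = S₁ / A₁^z = 6 / 1.36^0.3042 = 6 / 1.098 = 5.464

5.46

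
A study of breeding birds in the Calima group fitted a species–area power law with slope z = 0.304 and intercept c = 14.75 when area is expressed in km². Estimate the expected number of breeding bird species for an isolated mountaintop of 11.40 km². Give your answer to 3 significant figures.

30.9

S = 14.75 × 11.4^0.304
ln S = ln 14.75 + 0.304 × ln 11.4 = 2.6912 + 0.304 × 2.4336 = 3.4311
S = e^3.4311 ≈ 30.91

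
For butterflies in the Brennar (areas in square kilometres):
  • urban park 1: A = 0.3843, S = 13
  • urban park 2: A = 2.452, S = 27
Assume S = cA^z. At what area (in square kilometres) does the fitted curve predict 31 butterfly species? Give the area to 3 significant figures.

3.48 square kilometres

z = ln(27/13) / ln(2.452/0.3843) = 0.7309 / 1.8532 = 0.3944
c = 13 / 0.3843^0.3944 = 13 / 0.6858 = 18.96
A = (31/18.96)^(1/0.3944) ⇒ ln A = ln(1.635)/0.3944 = 1.2472
A = e^1.2472 ≈ 3.481 square kilometres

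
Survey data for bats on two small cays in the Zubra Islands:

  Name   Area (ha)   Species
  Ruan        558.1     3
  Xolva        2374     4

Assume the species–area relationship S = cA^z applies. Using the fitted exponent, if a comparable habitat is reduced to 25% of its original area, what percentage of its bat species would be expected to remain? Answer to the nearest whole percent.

z = ln(4/3) / ln(2374/558.1) = 0.2877 / 1.4478 = 0.1987
S_new/S_old = (A_new/A_old)^z = 0.25^0.1987 = exp(0.1987 × -1.3863) = 0.7592

76%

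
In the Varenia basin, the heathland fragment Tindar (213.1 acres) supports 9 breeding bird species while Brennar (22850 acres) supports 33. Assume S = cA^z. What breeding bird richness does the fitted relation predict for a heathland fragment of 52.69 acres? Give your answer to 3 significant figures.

6.10

z = ln(33/9) / ln(22850/213.1) = 1.2993 / 4.6749 = 0.2779
c = 9 / 213.1^0.2779 = 9 / 4.438 = 2.028
S₃ = 2.028 × 52.69^0.2779 = 2.028 × 3.01 ≈ 6.104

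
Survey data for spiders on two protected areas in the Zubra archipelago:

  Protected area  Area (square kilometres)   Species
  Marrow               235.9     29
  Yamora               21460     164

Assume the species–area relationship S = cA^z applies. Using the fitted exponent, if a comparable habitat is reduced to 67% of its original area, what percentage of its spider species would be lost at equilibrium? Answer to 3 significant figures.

14.3%

z = ln(164/29) / ln(21460/235.9) = 1.7326 / 4.5105 = 0.3841
S_new/S_old = (A_new/A_old)^z = 0.67^0.3841 = exp(0.3841 × -0.4005) = 0.8574
Fraction lost = 1 − 0.8574 = 0.1426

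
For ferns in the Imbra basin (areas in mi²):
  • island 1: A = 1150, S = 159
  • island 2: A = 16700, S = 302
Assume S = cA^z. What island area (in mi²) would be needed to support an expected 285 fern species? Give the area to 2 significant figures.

13000 mi²

z = ln(302/159) / ln(16700/1150) = 0.6415 / 2.6756 = 0.2398
c = 159 / 1150^0.2398 = 159 / 5.418 = 29.35
A = (285/29.35)^(1/0.2398) ⇒ ln A = ln(9.712)/0.2398 = 9.4815
A = e^9.4815 ≈ 13115 mi²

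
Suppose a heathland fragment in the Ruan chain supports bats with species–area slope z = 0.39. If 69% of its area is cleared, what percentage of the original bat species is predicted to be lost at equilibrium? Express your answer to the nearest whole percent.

S_new/S_old = (A_new/A_old)^z = 0.31^0.39
= exp(0.39 × ln 0.31) = exp(0.39 × -1.1712) = exp(-0.4568) ≈ 0.6333
Fraction lost = 1 − 0.6333 = 0.3667

37%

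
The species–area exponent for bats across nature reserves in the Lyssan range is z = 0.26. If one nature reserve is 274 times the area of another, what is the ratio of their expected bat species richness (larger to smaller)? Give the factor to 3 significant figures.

S₂/S₁ = (A₂/A₁)^z = 274^0.26
ln(S₂/S₁) = 0.26 × ln 274 = 0.26 × 5.6131 = 1.4594
S₂/S₁ = e^1.4594 ≈ 4.303

4.30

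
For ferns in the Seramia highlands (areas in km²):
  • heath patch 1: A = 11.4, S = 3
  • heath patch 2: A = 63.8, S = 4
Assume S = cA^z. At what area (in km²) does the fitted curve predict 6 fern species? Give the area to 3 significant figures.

723 km²

z = ln(4/3) / ln(63.8/11.4) = 0.2877 / 1.7221 = 0.1670
c = 3 / 11.4^0.1670 = 3 / 1.502 = 1.998
A = (6/1.998)^(1/0.1670) ⇒ ln A = ln(3.003)/0.1670 = 6.5830
A = e^6.5830 ≈ 722.7 km²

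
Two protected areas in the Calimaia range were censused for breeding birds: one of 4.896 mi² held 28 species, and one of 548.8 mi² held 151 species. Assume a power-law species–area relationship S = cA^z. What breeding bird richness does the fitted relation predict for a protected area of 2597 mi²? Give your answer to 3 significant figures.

263

z = ln(151/28) / ln(548.8/4.896) = 1.6851 / 4.7193 = 0.3571
c = 28 / 4.896^0.3571 = 28 / 1.763 = 15.88
S₃ = 15.88 × 2597^0.3571 = 15.88 × 16.56 ≈ 263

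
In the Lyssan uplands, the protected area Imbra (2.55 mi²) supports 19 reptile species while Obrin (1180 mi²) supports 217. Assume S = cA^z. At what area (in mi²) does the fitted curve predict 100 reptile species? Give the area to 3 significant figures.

z = ln(217/19) / ln(1180/2.55) = 2.4355 / 6.1372 = 0.3968
c = 19 / 2.55^0.3968 = 19 / 1.45 = 13.1
A = (100/13.1)^(1/0.3968) ⇒ ln A = ln(7.631)/0.3968 = 5.1210
A = e^5.1210 ≈ 167.5 mi²

168 mi²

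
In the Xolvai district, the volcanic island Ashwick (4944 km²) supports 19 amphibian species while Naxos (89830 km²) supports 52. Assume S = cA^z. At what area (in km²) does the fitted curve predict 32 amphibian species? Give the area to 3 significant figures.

z = ln(52/19) / ln(89830/4944) = 1.0068 / 2.8997 = 0.3472
c = 19 / 4944^0.3472 = 19 / 19.17 = 0.9912
A = (32/0.9912)^(1/0.3472) ⇒ ln A = ln(32.28)/0.3472 = 10.0073
A = e^10.0073 ≈ 22189 km²

22200 km²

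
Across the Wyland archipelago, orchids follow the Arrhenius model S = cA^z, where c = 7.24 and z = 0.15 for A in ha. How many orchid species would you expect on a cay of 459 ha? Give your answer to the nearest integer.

18

S = 7.24 × 459^0.15
ln S = ln 7.24 + 0.15 × ln 459 = 1.9796 + 0.15 × 6.1291 = 2.8990
S = e^2.8990 ≈ 18.16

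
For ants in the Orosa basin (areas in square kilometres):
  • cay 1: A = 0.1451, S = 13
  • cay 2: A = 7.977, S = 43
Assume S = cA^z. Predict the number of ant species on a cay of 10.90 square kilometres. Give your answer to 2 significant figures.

z = ln(43/13) / ln(7.977/0.1451) = 1.1963 / 4.0069 = 0.2985
c = 13 / 0.1451^0.2985 = 13 / 0.562 = 23.13
S₃ = 23.13 × 10.9^0.2985 = 23.13 × 2.04 ≈ 47.2

47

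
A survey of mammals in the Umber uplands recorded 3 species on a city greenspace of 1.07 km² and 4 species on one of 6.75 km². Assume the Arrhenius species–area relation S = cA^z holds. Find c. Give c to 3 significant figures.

z = ln(S₂/S₁) / ln(A₂/A₁) = ln(4/3) / ln(6.75/1.07) = 0.2877 / 1.8419 = 0.1562
c = S₁ / A₁^z = 3 / 1.07^0.1562 = 3 / 1.011 = 2.968

2.97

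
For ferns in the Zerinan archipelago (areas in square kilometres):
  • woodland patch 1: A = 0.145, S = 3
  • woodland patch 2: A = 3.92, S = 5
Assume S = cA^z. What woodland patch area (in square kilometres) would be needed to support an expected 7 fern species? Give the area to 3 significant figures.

z = ln(5/3) / ln(3.92/0.145) = 0.5108 / 3.2971 = 0.1549
c = 3 / 0.145^0.1549 = 3 / 0.7414 = 4.046
A = (7/4.046)^(1/0.1549) ⇒ ln A = ln(1.73)/0.1549 = 3.5378
A = e^3.5378 ≈ 34.39 square kilometres

34.4 square kilometres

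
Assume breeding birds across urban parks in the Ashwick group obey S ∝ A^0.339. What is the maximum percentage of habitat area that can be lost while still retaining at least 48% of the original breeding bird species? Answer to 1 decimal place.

Need (A_new/A_old)^0.339 = 0.48, so A_new/A_old = 0.48^(1/0.339) = 0.48^2.95
ln(A_new/A_old) = ln 0.48 / 0.339 = -0.7340 / 0.339 = -2.1651
A_new/A_old = e^-2.1651 ≈ 0.1147
Fraction that can be lost = 1 − 0.1147 = 0.8853

88.5%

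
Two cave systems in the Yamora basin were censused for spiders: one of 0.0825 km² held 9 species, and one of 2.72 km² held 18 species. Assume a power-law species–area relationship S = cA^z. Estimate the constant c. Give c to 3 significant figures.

z = ln(S₂/S₁) / ln(A₂/A₁) = ln(18/9) / ln(2.72/0.0825) = 0.6931 / 3.4956 = 0.1983
c = S₁ / A₁^z = 9 / 0.0825^0.1983 = 9 / 0.6097 = 14.76

14.8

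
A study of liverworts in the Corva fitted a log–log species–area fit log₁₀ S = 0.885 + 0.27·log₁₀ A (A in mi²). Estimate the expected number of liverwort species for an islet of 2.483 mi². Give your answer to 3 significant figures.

9.81

S = 7.674 × 2.483^0.27 = 7.674 × 1.278 ≈ 9.809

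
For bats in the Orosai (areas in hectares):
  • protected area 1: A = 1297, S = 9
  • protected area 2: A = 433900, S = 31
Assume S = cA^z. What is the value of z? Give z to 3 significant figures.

0.213

Taking logs: ln S = ln c + z ln A, so z = (ln S₂ − ln S₁)/(ln A₂ − ln A₁).
z = ln(31/9) / ln(433900/1297) = ln(3.444) / ln(334.5) = 1.2368 / 5.8128 = 0.2128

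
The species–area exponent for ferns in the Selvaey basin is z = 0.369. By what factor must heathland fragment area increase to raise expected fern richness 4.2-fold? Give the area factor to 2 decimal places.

48.87

(A₂/A₁)^0.369 = 4.2, so A₂/A₁ = 4.2^(1/0.369) = 4.2^2.71
ln(A₂/A₁) = ln 4.2 / 0.369 = 1.4351 / 0.369 = 3.8891
A₂/A₁ = e^3.8891 ≈ 48.87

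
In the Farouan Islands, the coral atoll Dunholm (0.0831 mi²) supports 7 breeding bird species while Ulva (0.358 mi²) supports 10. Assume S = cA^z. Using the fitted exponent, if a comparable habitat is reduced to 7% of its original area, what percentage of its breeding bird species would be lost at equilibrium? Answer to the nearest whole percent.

z = ln(10/7) / ln(0.358/0.0831) = 0.3567 / 1.4605 = 0.2442
S_new/S_old = (A_new/A_old)^z = 0.07^0.2442 = exp(0.2442 × -2.6593) = 0.5223
Fraction lost = 1 − 0.5223 = 0.4777

48%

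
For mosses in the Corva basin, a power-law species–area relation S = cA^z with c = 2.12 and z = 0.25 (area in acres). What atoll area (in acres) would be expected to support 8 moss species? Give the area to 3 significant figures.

8 = 2.12 × A^0.25  ⇒  A^0.25 = 8/2.12 = 3.774
ln A = ln(3.774) / 0.25 = 1.3280 / 0.25 = 5.3121
A = e^5.3121 ≈ 202.8 acres

203 acres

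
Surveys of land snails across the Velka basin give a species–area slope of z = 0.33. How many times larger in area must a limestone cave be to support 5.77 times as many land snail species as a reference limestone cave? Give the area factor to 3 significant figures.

203

(A₂/A₁)^0.33 = 5.77, so A₂/A₁ = 5.77^(1/0.33) = 5.77^3.03
ln(A₂/A₁) = ln 5.77 / 0.33 = 1.7527 / 0.33 = 5.3111
A₂/A₁ = e^5.3111 ≈ 202.6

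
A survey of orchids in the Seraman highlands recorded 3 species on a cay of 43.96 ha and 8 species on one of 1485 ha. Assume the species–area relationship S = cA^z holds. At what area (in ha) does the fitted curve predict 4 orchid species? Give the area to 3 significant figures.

z = ln(8/3) / ln(1485/43.96) = 0.9808 / 3.5199 = 0.2787
c = 3 / 43.96^0.2787 = 3 / 2.87 = 1.045
A = (4/1.045)^(1/0.2787) ⇒ ln A = ln(3.826)/0.2787 = 4.8157
A = e^4.8157 ≈ 123.4 ha

123 ha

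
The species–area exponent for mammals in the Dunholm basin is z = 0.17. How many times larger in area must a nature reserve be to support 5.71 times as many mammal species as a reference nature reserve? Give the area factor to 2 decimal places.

28235.84

(A₂/A₁)^0.17 = 5.71, so A₂/A₁ = 5.71^(1/0.17) = 5.71^5.882
ln(A₂/A₁) = ln 5.71 / 0.17 = 1.7422 / 0.17 = 10.2483
A₂/A₁ = e^10.2483 ≈ 28236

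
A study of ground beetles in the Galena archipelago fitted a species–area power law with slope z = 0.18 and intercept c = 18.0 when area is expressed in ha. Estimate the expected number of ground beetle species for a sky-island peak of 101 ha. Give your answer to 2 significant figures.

41

S = 18 × 101^0.18
ln S = ln 18 + 0.18 × ln 101 = 2.8904 + 0.18 × 4.6151 = 3.7211
S = e^3.7211 ≈ 41.31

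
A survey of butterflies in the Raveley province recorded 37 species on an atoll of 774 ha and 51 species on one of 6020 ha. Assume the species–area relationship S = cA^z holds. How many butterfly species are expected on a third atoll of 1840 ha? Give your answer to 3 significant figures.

42.4

z = ln(51/37) / ln(6020/774) = 0.3209 / 2.0513 = 0.1564
c = 37 / 774^0.1564 = 37 / 2.831 = 13.07
S₃ = 13.07 × 1840^0.1564 = 13.07 × 3.242 ≈ 42.37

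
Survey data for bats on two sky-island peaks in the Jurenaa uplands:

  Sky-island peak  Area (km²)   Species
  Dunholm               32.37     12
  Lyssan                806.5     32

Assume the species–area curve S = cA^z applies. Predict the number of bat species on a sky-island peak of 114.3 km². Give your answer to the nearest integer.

z = ln(32/12) / ln(806.5/32.37) = 0.9808 / 3.2155 = 0.3050
c = 12 / 32.37^0.3050 = 12 / 2.888 = 4.155
S₃ = 4.155 × 114.3^0.3050 = 4.155 × 4.244 ≈ 17.63

18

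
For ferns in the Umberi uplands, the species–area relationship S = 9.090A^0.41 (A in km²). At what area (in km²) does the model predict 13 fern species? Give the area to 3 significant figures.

2.39 km²

13 = 9.09 × A^0.41  ⇒  A^0.41 = 13/9.09 = 1.43
ln A = ln(1.43) / 0.41 = 0.3578 / 0.41 = 0.8726
A = e^0.8726 ≈ 2.393 km²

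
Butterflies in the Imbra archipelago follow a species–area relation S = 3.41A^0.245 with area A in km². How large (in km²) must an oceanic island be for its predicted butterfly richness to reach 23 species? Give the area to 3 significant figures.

23 = 3.41 × A^0.245  ⇒  A^0.245 = 23/3.41 = 6.745
ln A = ln(6.745) / 0.245 = 1.9088 / 0.245 = 7.7909
A = e^7.7909 ≈ 2419 km²

2420 km²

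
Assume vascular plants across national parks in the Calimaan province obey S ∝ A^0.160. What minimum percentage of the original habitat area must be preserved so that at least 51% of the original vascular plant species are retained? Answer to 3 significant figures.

1.49%

Need (A_new/A_old)^0.16 = 0.51, so A_new/A_old = 0.51^(1/0.16) = 0.51^6.25
ln(A_new/A_old) = ln 0.51 / 0.16 = -0.6733 / 0.16 = -4.2084
A_new/A_old = e^-4.2084 ≈ 0.01487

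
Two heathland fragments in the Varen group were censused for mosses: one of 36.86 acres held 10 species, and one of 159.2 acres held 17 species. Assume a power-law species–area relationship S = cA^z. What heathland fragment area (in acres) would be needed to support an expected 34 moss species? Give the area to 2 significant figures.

z = ln(17/10) / ln(159.2/36.86) = 0.5306 / 1.4630 = 0.3627
c = 10 / 36.86^0.3627 = 10 / 3.7 = 2.703
A = (34/2.703)^(1/0.3627) ⇒ ln A = ln(12.58)/0.3627 = 6.9813
A = e^6.9813 ≈ 1076 acres

1100 acres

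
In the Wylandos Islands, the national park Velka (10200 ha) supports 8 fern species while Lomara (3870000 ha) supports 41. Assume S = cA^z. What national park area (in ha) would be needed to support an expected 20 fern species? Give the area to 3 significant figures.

z = ln(41/8) / ln(3870000/10200) = 1.6341 / 5.9386 = 0.2752
c = 8 / 10200^0.2752 = 8 / 12.68 = 0.631
A = (20/0.631)^(1/0.2752) ⇒ ln A = ln(31.69)/0.2752 = 12.5601
A = e^12.5601 ≈ 284945 ha

285000 ha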